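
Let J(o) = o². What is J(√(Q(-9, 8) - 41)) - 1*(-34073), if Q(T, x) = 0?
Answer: 34032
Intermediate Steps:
J(√(Q(-9, 8) - 41)) - 1*(-34073) = (√(0 - 41))² - 1*(-34073) = (√(-41))² + 34073 = (I*√41)² + 34073 = -41 + 34073 = 34032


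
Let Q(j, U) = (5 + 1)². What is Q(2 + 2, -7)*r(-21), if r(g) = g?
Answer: -756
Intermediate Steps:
Q(j, U) = 36 (Q(j, U) = 6² = 36)
Q(2 + 2, -7)*r(-21) = 36*(-21) = -756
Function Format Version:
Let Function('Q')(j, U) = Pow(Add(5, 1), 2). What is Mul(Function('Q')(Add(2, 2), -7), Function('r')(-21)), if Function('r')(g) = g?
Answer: -756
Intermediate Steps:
Function('Q')(j, U) = 36 (Function('Q')(j, U) = Pow(6, 2) = 36)
Mul(Function('Q')(Add(2, 2), -7), Function('r')(-21)) = Mul(36, -21) = -756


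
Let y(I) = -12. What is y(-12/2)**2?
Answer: 144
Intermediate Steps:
y(-12/2)**2 = (-12)**2 = 144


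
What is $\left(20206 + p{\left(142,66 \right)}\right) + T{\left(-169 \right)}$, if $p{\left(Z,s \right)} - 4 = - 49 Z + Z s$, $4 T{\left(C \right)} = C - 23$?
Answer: $22576$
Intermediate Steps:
$T{\left(C \right)} = - \frac{23}{4} + \frac{C}{4}$ ($T{\left(C \right)} = \frac{C - 23}{4} = \frac{-23 + C}{4} = - \frac{23}{4} + \frac{C}{4}$)
$p{\left(Z,s \right)} = 4 - 49 Z + Z s$ ($p{\left(Z,s \right)} = 4 + \left(- 49 Z + Z s\right) = 4 - 49 Z + Z s$)
$\left(20206 + p{\left(142,66 \right)}\right) + T{\left(-169 \right)} = \left(20206 + \left(4 - 6958 + 142 \cdot 66\right)\right) + \left(- \frac{23}{4} + \frac{1}{4} \left(-169\right)\right) = \left(20206 + \left(4 - 6958 + 9372\right)\right) - 48 = \left(20206 + 2418\right) - 48 = 22624 - 48 = 22576$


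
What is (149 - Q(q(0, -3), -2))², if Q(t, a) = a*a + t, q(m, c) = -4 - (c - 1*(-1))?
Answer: 21609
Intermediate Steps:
q(m, c) = -5 - c (q(m, c) = -4 - (c + 1) = -4 - (1 + c) = -4 + (-1 - c) = -5 - c)
Q(t, a) = t + a² (Q(t, a) = a² + t = t + a²)
(149 - Q(q(0, -3), -2))² = (149 - ((-5 - 1*(-3)) + (-2)²))² = (149 - ((-5 + 3) + 4))² = (149 - (-2 + 4))² = (149 - 1*2)² = (149 - 2)² = 147² = 21609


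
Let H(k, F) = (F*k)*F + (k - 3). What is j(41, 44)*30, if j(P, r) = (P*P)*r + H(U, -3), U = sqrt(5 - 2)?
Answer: 2218830 + 300*sqrt(3) ≈ 2.2193e+6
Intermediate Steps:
U = sqrt(3) ≈ 1.7320
H(k, F) = -3 + k + k*F**2 (H(k, F) = k*F**2 + (-3 + k) = -3 + k + k*F**2)
j(P, r) = -3 + 10*sqrt(3) + r*P**2 (j(P, r) = (P*P)*r + (-3 + sqrt(3) + sqrt(3)*(-3)**2) = P**2*r + (-3 + sqrt(3) + sqrt(3)*9) = r*P**2 + (-3 + sqrt(3) + 9*sqrt(3)) = r*P**2 + (-3 + 10*sqrt(3)) = -3 + 10*sqrt(3) + r*P**2)
j(41, 44)*30 = (-3 + 10*sqrt(3) + 44*41**2)*30 = (-3 + 10*sqrt(3) + 44*1681)*30 = (-3 + 10*sqrt(3) + 73964)*30 = (73961 + 10*sqrt(3))*30 = 2218830 + 300*sqrt(3)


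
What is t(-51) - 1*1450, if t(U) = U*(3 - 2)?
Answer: -1501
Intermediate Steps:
t(U) = U (t(U) = U*1 = U)
t(-51) - 1*1450 = -51 - 1*1450 = -51 - 1450 = -1501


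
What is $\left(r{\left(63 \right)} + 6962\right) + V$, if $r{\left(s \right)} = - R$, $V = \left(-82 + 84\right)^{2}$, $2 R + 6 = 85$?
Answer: $\frac{13853}{2} \approx 6926.5$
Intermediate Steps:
$R = \frac{79}{2}$ ($R = -3 + \frac{1}{2} \cdot 85 = -3 + \frac{85}{2} = \frac{79}{2} \approx 39.5$)
$V = 4$ ($V = 2^{2} = 4$)
$r{\left(s \right)} = - \frac{79}{2}$ ($r{\left(s \right)} = \left(-1\right) \frac{79}{2} = - \frac{79}{2}$)
$\left(r{\left(63 \right)} + 6962\right) + V = \left(- \frac{79}{2} + 6962\right) + 4 = \frac{13845}{2} + 4 = \frac{13853}{2}$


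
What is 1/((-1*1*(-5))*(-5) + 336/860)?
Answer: -215/5291 ≈ -0.040635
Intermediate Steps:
1/((-1*1*(-5))*(-5) + 336/860) = 1/(-1*(-5)*(-5) + 336*(1/860)) = 1/(5*(-5) + 84/215) = 1/(-25 + 84/215) = 1/(-5291/215) = -215/5291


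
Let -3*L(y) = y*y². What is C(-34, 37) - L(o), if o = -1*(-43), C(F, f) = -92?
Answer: 79231/3 ≈ 26410.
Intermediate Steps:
o = 43
L(y) = -y³/3 (L(y) = -y*y²/3 = -y³/3)
C(-34, 37) - L(o) = -92 - (-1)*43³/3 = -92 - (-1)*79507/3 = -92 - 1*(-79507/3) = -92 + 79507/3 = 79231/3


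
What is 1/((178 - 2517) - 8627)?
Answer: -1/10966 ≈ -9.1191e-5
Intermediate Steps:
1/((178 - 2517) - 8627) = 1/(-2339 - 8627) = 1/(-10966) = -1/10966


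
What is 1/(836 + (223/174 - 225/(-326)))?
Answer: 14181/11883278 ≈ 0.0011934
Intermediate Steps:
1/(836 + (223/174 - 225/(-326))) = 1/(836 + (223*(1/174) - 225*(-1/326))) = 1/(836 + (223/174 + 225/326)) = 1/(836 + 27962/14181) = 1/(11883278/14181) = 14181/11883278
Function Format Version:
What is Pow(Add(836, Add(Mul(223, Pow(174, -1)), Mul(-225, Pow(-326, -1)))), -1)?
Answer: Rational(14181, 11883278) ≈ 0.0011934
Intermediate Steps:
Pow(Add(836, Add(Mul(223, Pow(174, -1)), Mul(-225, Pow(-326, -1)))), -1) = Pow(Add(836, Add(Mul(223, Rational(1, 174)), Mul(-225, Rational(-1, 326)))), -1) = Pow(Add(836, Add(Rational(223, 174), Rational(225, 326))), -1) = Pow(Add(836, Rational(27962, 14181)), -1) = Pow(Rational(11883278, 14181), -1) = Rational(14181, 11883278)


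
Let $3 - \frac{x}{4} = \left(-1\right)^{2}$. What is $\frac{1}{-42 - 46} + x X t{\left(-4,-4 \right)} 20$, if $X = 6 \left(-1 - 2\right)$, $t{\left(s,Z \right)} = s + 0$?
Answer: $\frac{1013759}{88} \approx 11520.0$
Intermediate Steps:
$x = 8$ ($x = 12 - 4 \left(-1\right)^{2} = 12 - 4 = 8$)
$t{\left(s,Z \right)} = s$
$X = -18$ ($X = 6 \left(-3\right) = -18$)
$\frac{1}{-42 - 46} + x X t{\left(-4,-4 \right)} 20 = \frac{1}{-42 - 46} + 8 \left(-18\right) \left(-4\right) 20 = \frac{1}{-88} + \left(-144\right) \left(-4\right) 20 = - \frac{1}{88} + 576 \cdot 20 = - \frac{1}{88} + 11520 = \frac{1013759}{88}$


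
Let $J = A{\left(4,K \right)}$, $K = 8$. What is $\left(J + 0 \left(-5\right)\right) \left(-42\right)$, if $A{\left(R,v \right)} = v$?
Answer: $-336$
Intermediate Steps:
$J = 8$
$\left(J + 0 \left(-5\right)\right) \left(-42\right) = \left(8 + 0 \left(-5\right)\right) \left(-42\right) = \left(8 + 0\right) \left(-42\right) = 8 \left(-42\right) = -336$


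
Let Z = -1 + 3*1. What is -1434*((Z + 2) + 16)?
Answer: -28680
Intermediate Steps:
Z = 2 (Z = -1 + 3 = 2)
-1434*((Z + 2) + 16) = -1434*((2 + 2) + 16) = -1434*(4 + 16) = -1434*20 = -28680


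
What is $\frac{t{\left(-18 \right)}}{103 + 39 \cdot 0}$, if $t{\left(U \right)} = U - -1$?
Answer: $- \frac{17}{103} \approx -0.16505$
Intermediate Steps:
$t{\left(U \right)} = 1 + U$ ($t{\left(U \right)} = U + 1 = 1 + U$)
$\frac{t{\left(-18 \right)}}{103 + 39 \cdot 0} = \frac{1 - 18}{103 + 39 \cdot 0} = - \frac{17}{103 + 0} = - \frac{17}{103}$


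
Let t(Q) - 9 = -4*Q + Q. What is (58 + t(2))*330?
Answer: 20130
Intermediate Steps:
t(Q) = 9 - 3*Q (t(Q) = 9 + (-4*Q + Q) = 9 - 3*Q)
(58 + t(2))*330 = (58 + (9 - 3*2))*330 = (58 + (9 - 6))*330 = (58 + 3)*330 = 61*330 = 20130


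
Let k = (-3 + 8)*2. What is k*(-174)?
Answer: -1740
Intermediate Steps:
k = 10 (k = 5*2 = 10)
k*(-174) = 10*(-174) = -1740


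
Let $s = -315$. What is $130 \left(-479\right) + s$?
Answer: $-62585$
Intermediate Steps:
$130 \left(-479\right) + s = 130 \left(-479\right) - 315 = -62270 - 315 = -62585$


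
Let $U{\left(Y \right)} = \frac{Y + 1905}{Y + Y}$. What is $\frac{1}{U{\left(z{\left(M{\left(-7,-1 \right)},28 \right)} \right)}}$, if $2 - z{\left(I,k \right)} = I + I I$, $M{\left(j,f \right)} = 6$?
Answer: $- \frac{16}{373} \approx -0.042895$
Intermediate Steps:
$z{\left(I,k \right)} = 2 - I - I^{2}$ ($z{\left(I,k \right)} = 2 - \left(I + I I\right) = 2 - \left(I + I^{2}\right) = 2 - I - I^{2}$)
$U{\left(Y \right)} = \frac{1905 + Y}{2 Y}$
$\frac{1}{U{\left(z{\left(M{\left(-7,-1 \right)},28 \right)} \right)}} = \frac{1}{\frac{1}{2} \frac{1}{2 - 6 - 6^{2}} \left(1905 - 40\right)} = \frac{1}{\frac{1}{2} \frac{1}{2 - 6 - 36} \left(1905 - 40\right)} = \frac{1}{\frac{1}{2} \frac{1}{-40} \left(1905 - 40\right)} = \frac{1}{\frac{1}{2} \left(- \frac{1}{40}\right) 1865} = \frac{1}{- \frac{373}{16}} = - \frac{16}{373}$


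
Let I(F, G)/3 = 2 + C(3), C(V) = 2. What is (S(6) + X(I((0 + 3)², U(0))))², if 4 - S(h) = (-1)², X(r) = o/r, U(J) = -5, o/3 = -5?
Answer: 49/16 ≈ 3.0625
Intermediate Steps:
o = -15 (o = 3*(-5) = -15)
I(F, G) = 12 (I(F, G) = 3*(2 + 2) = 3*4 = 12)
X(r) = -15/r
S(h) = 3 (S(h) = 4 - 1*(-1)² = 4 - 1*1 = 4 - 1 = 3)
(S(6) + X(I((0 + 3)², U(0))))² = (3 - 15/12)² = (3 - 15*1/12)² = (3 - 5/4)² = (7/4)² = 49/16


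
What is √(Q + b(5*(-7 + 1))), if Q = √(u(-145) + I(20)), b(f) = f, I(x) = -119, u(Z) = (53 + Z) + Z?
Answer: √(-30 + 2*I*√89) ≈ 1.6493 + 5.7201*I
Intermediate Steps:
u(Z) = 53 + 2*Z
Q = 2*I*√89 (Q = √((53 + 2*(-145)) - 119) = √((53 - 290) - 119) = √(-237 - 119) = √(-356) = 2*I*√89 ≈ 18.868*I)
√(Q + b(5*(-7 + 1))) = √(2*I*√89 + 5*(-7 + 1)) = √(2*I*√89 + 5*(-6)) = √(2*I*√89 - 30) = √(-30 + 2*I*√89)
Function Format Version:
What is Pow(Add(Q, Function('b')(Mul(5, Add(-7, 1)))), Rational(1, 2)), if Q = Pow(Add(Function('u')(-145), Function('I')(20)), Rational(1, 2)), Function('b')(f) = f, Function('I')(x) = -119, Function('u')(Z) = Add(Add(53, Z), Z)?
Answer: Pow(Add(-30, Mul(2, I, Pow(89, Rational(1, 2)))), Rational(1, 2)) ≈ Add(1.6493, Mul(5.7201, I))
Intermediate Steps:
Function('u')(Z) = Add(53, Mul(2, Z))
Q = Mul(2, I, Pow(89, Rational(1, 2))) (Q = Pow(Add(Add(53, Mul(2, -145)), -119), Rational(1, 2)) = Pow(Add(Add(53, -290), -119), Rational(1, 2)) = Pow(Add(-237, -119), Rational(1, 2)) = Pow(-356, Rational(1, 2)) = Mul(2, I, Pow(89, Rational(1, 2))) ≈ Mul(18.868, I))
Pow(Add(Q, Function('b')(Mul(5, Add(-7, 1)))), Rational(1, 2)) = Pow(Add(Mul(2, I, Pow(89, Rational(1, 2))), Mul(5, Add(-7, 1))), Rational(1, 2)) = Pow(Add(Mul(2, I, Pow(89, Rational(1, 2))), Mul(5, -6)), Rational(1, 2)) = Pow(Add(Mul(2, I, Pow(89, Rational(1, 2))), -30), Rational(1, 2)) = Pow(Add(-30, Mul(2, I, Pow(89, Rational(1, 2)))), Rational(1, 2))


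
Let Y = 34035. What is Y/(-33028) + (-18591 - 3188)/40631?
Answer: -2102192897/1341960668 ≈ -1.5665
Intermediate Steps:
Y/(-33028) + (-18591 - 3188)/40631 = 34035/(-33028) + (-18591 - 3188)/40631 = 34035*(-1/33028) - 21779*1/40631 = -34035/33028 - 21779/40631 = -2102192897/1341960668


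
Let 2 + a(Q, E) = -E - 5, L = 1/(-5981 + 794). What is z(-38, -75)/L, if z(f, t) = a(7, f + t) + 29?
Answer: -700245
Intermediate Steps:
L = -1/5187 (L = 1/(-5187) = -1/5187 ≈ -0.00019279)
a(Q, E) = -7 - E (a(Q, E) = -2 + (-E - 5) = -2 + (-5 - E) = -7 - E)
z(f, t) = 22 - f - t (z(f, t) = (-7 - (f + t)) + 29 = (-7 + (-f - t)) + 29 = (-7 - f - t) + 29 = 22 - f - t)
z(-38, -75)/L = (22 - 1*(-38) - 1*(-75))/(-1/5187) = (22 + 38 + 75)*(-5187) = 135*(-5187) = -700245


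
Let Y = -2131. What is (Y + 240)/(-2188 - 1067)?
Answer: 61/105 ≈ 0.58095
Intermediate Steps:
(Y + 240)/(-2188 - 1067) = (-2131 + 240)/(-2188 - 1067) = -1891/(-3255) = -1891*(-1/3255) = 61/105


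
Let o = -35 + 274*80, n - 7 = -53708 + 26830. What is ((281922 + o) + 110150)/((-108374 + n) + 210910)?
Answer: 413957/75665 ≈ 5.4709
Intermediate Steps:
n = -26871 (n = 7 + (-53708 + 26830) = 7 - 26878 = -26871)
o = 21885 (o = -35 + 21920 = 21885)
((281922 + o) + 110150)/((-108374 + n) + 210910) = ((281922 + 21885) + 110150)/((-108374 - 26871) + 210910) = (303807 + 110150)/(-135245 + 210910) = 413957/75665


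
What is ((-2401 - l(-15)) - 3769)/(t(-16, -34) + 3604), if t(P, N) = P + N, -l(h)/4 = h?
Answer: -3115/1777 ≈ -1.7530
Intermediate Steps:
l(h) = -4*h
t(P, N) = N + P
((-2401 - l(-15)) - 3769)/(t(-16, -34) + 3604) = ((-2401 - (-4)*(-15)) - 3769)/((-34 - 16) + 3604) = ((-2401 - 1*60) - 3769)/(-50 + 3604) = ((-2401 - 60) - 3769)/3554 = (-2461 - 3769)*(1/3554) = -6230*1/3554 = -3115/1777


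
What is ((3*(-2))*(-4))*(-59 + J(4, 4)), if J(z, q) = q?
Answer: -1320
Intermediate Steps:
((3*(-2))*(-4))*(-59 + J(4, 4)) = ((3*(-2))*(-4))*(-59 + 4) = -6*(-4)*(-55) = 24*(-55) = -1320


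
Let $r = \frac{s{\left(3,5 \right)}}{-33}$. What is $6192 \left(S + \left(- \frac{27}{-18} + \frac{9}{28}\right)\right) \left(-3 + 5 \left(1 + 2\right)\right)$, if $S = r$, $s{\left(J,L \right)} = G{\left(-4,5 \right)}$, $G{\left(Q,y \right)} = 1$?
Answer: $\frac{10247760}{77} \approx 1.3309 \cdot 10^{5}$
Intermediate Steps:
$s{\left(J,L \right)} = 1$
$r = - \frac{1}{33}$ ($r = 1 \frac{1}{-33} = 1 \left(- \frac{1}{33}\right) = - \frac{1}{33} \approx -0.030303$)
$S = - \frac{1}{33} \approx -0.030303$
$6192 \left(S + \left(- \frac{27}{-18} + \frac{9}{28}\right)\right) \left(-3 + 5 \left(1 + 2\right)\right) = 6192 \left(- \frac{1}{33} + \left(- \frac{27}{-18} + \frac{9}{28}\right)\right) \left(-3 + 5 \left(1 + 2\right)\right) = 6192 \left(- \frac{1}{33} + \left(\left(-27\right) \left(- \frac{1}{18}\right) + 9 \cdot \frac{1}{28}\right)\right) \left(-3 + 5 \cdot 3\right) = 6192 \left(- \frac{1}{33} + \left(\frac{3}{2} + \frac{9}{28}\right)\right) \left(-3 + 15\right) = 6192 \left(- \frac{1}{33} + \frac{51}{28}\right) 12 = 6192 \cdot \frac{1655}{924} \cdot 12 = 6192 \cdot \frac{1655}{77} = \frac{10247760}{77}$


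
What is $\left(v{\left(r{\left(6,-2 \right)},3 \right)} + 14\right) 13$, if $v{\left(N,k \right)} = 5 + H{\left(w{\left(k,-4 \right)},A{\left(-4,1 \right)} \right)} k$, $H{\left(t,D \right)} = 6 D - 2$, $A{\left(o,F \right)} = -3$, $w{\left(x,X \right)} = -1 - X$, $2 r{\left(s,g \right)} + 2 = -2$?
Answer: $-533$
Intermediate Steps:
$r{\left(s,g \right)} = -2$ ($r{\left(s,g \right)} = -1 + \frac{1}{2} \left(-2\right) = -1 - 1 = -2$)
$H{\left(t,D \right)} = -2 + 6 D$
$v{\left(N,k \right)} = 5 - 20 k$ ($v{\left(N,k \right)} = 5 + \left(-2 + 6 \left(-3\right)\right) k = 5 + \left(-2 - 18\right) k = 5 - 20 k$)
$\left(v{\left(r{\left(6,-2 \right)},3 \right)} + 14\right) 13 = \left(\left(5 - 60\right) + 14\right) 13 = \left(-55 + 14\right) 13 = \left(-41\right) 13 = -533$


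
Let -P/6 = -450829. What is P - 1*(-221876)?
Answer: 2926850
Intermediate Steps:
P = 2704974 (P = -6*(-450829) = 2704974)
P - 1*(-221876) = 2704974 - 1*(-221876) = 2704974 + 221876 = 2926850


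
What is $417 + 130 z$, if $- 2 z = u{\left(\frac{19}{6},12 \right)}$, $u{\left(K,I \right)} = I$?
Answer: $-363$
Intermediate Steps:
$z = -6$ ($z = \left(- \frac{1}{2}\right) 12 = -6$)
$417 + 130 z = 417 + 130 \left(-6\right) = 417 - 780 = -363$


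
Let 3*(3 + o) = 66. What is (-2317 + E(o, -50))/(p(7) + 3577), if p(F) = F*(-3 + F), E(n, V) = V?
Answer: -2367/3605 ≈ -0.65659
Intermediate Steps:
o = 19 (o = -3 + (⅓)*66 = -3 + 22 = 19)
(-2317 + E(o, -50))/(p(7) + 3577) = (-2317 - 50)/(7*(-3 + 7) + 3577) = -2367/(7*4 + 3577) = -2367/(28 + 3577) = -2367/3605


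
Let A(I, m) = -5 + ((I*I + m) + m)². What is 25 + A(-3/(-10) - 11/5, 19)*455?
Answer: 1571066811/2000 ≈ 7.8553e+5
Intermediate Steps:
A(I, m) = -5 + (I² + 2*m)² (A(I, m) = -5 + ((I² + m) + m)² = -5 + ((m + I²) + m)² = -5 + (I² + 2*m)²)
25 + A(-3/(-10) - 11/5, 19)*455 = 25 + (-5 + ((-3/(-10) - 11/5)² + 2*19)²)*455 = 25 + (-5 + ((-3*(-⅒) - 11*⅕)² + 38)²)*455 = 25 + (-5 + ((3/10 - 11/5)² + 38)²)*455 = 25 + (-5 + ((-19/10)² + 38)²)*455 = 25 + (-5 + (361/100 + 38)²)*455 = 25 + (-5 + (4161/100)²)*455 = 25 + (-5 + 17313921/10000)*455 = 25 + (17263921/10000)*455 = 25 + 1571016811/2000 = 1571066811/2000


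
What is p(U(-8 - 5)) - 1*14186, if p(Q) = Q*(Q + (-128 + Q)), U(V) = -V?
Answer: -15512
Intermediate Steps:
p(Q) = Q*(-128 + 2*Q)
p(U(-8 - 5)) - 1*14186 = 2*(-(-8 - 5))*(-64 - (-8 - 5)) - 1*14186 = 2*(-1*(-13))*(-64 - 1*(-13)) - 14186 = 2*13*(-64 + 13) - 14186 = 2*13*(-51) - 14186 = -1326 - 14186 = -15512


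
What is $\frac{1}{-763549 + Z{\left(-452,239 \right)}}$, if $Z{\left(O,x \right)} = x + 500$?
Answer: $- \frac{1}{762810} \approx -1.3109 \cdot 10^{-6}$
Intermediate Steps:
$Z{\left(O,x \right)} = 500 + x$
$\frac{1}{-763549 + Z{\left(-452,239 \right)}} = \frac{1}{-763549 + \left(500 + 239\right)} = \frac{1}{-763549 + 739} = \frac{1}{-762810} = - \frac{1}{762810}$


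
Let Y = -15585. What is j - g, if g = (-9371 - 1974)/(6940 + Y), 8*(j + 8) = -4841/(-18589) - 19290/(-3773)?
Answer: -1197506835527/138589322872 ≈ -8.6407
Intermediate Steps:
j = -4111876105/561090376 (j = -8 + (-4841/(-18589) - 19290/(-3773))/8 = -8 + (-4841*(-1/18589) - 19290*(-1/3773))/8 = -8 + (4841/18589 + 19290/3773)/8 = -8 + (1/8)*(376846903/70136297) = -8 + 376846903/561090376 = -4111876105/561090376 ≈ -7.3284)
g = 2269/1729 (g = (-9371 - 1974)/(6940 - 15585) = -11345/(-8645) = -11345*(-1/8645) = 2269/1729 ≈ 1.3123)
j - g = -4111876105/561090376 - 1*2269/1729 = -4111876105/561090376 - 2269/1729 = -1197506835527/138589322872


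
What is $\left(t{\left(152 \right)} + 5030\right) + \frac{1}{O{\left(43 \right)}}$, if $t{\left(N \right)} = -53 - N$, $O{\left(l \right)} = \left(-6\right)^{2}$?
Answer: $\frac{173701}{36} \approx 4825.0$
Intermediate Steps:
$O{\left(l \right)} = 36$
$\left(t{\left(152 \right)} + 5030\right) + \frac{1}{O{\left(43 \right)}} = \left(\left(-53 - 152\right) + 5030\right) + \frac{1}{36} = \left(-205 + 5030\right) + \frac{1}{36} = 4825 + \frac{1}{36} = \frac{173701}{36}$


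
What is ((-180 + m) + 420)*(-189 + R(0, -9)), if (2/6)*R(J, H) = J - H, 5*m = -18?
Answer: -191484/5 ≈ -38297.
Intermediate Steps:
m = -18/5 (m = (⅕)*(-18) = -18/5 ≈ -3.6000)
R(J, H) = -3*H + 3*J (R(J, H) = 3*(J - H) = -3*H + 3*J)
((-180 + m) + 420)*(-189 + R(0, -9)) = ((-180 - 18/5) + 420)*(-189 + (-3*(-9) + 3*0)) = (-918/5 + 420)*(-189 + (27 + 0)) = 1182*(-189 + 27)/5 = (1182/5)*(-162) = -191484/5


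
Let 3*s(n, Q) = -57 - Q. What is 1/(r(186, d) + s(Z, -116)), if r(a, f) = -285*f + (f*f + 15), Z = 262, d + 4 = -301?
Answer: 3/539954 ≈ 5.5560e-6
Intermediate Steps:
d = -305 (d = -4 - 301 = -305)
s(n, Q) = -19 - Q/3 (s(n, Q) = (-57 - Q)/3 = -19 - Q/3)
r(a, f) = 15 + f² - 285*f (r(a, f) = -285*f + (f² + 15) = -285*f + (15 + f²) = 15 + f² - 285*f)
1/(r(186, d) + s(Z, -116)) = 1/((15 + (-305)² - 285*(-305)) + (-19 - ⅓*(-116))) = 1/((15 + 93025 + 86925) + (-19 + 116/3)) = 1/(179965 + 59/3) = 1/(539954/3) = 3/539954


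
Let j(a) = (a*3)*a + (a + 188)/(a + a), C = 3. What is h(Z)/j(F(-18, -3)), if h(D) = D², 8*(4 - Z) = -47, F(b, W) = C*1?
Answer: 18723/11296 ≈ 1.6575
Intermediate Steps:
F(b, W) = 3 (F(b, W) = 3*1 = 3)
Z = 79/8 (Z = 4 - ⅛*(-47) = 4 + 47/8 = 79/8 ≈ 9.8750)
j(a) = 3*a² + (188 + a)/(2*a) (j(a) = (3*a)*a + (188 + a)/((2*a)) = 3*a² + (188 + a)*(1/(2*a)) = 3*a² + (188 + a)/(2*a))
h(Z)/j(F(-18, -3)) = (79/8)²/(((½)*(188 + 3 + 6*3³)/3)) = 6241/(64*(((½)*(⅓)*(188 + 3 + 6*27)))) = 6241/(64*(((½)*(⅓)*(188 + 3 + 162)))) = 6241/(64*(((½)*(⅓)*353))) = 6241/(64*(353/6)) = (6241/64)*(6/353) = 18723/11296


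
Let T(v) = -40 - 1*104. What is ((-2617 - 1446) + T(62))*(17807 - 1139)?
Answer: -70122276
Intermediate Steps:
T(v) = -144 (T(v) = -40 - 104 = -144)
((-2617 - 1446) + T(62))*(17807 - 1139) = ((-2617 - 1446) - 144)*(17807 - 1139) = (-4063 - 144)*16668 = -4207*16668 = -70122276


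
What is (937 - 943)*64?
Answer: -384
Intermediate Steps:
(937 - 943)*64 = -6*64 = -384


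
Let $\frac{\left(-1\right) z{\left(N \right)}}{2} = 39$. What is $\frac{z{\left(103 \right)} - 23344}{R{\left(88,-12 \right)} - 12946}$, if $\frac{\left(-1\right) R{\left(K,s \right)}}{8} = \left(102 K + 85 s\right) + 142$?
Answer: $\frac{11711}{38865} \approx 0.30132$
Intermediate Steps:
$R{\left(K,s \right)} = -1136 - 816 K - 680 s$ ($R{\left(K,s \right)} = - 8 \left(\left(102 K + 85 s\right) + 142\right) = - 8 \left(\left(85 s + 102 K\right) + 142\right) = - 8 \left(142 + 85 s + 102 K\right) = -1136 - 816 K - 680 s$)
$z{\left(N \right)} = -78$ ($z{\left(N \right)} = \left(-2\right) 39 = -78$)
$\frac{z{\left(103 \right)} - 23344}{R{\left(88,-12 \right)} - 12946} = \frac{-78 - 23344}{\left(-1136 - 71808 - -8160\right) - 12946} = \frac{-78 - 23344}{\left(-1136 - 71808 + 8160\right) - 12946} = \frac{-78 - 23344}{-64784 - 12946} = - \frac{23422}{-77730} = \left(-23422\right) \left(- \frac{1}{77730}\right) = \frac{11711}{38865}$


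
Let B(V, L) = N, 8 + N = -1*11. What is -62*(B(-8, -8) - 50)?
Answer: 4278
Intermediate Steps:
N = -19 (N = -8 - 1*11 = -8 - 11 = -19)
B(V, L) = -19
-62*(B(-8, -8) - 50) = -62*(-19 - 50) = -62*(-69) = 4278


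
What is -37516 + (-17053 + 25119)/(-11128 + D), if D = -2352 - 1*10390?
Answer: -447757493/11935 ≈ -37516.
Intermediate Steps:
D = -12742 (D = -2352 - 10390 = -12742)
-37516 + (-17053 + 25119)/(-11128 + D) = -37516 + (-17053 + 25119)/(-11128 - 12742) = -37516 + 8066/(-23870) = -37516 + 8066*(-1/23870) = -37516 - 4033/11935 = -447757493/11935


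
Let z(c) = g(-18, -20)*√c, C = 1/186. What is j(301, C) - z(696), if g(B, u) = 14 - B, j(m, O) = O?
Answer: 1/186 - 64*√174 ≈ -844.21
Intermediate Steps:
C = 1/186 ≈ 0.0053763
z(c) = 32*√c (z(c) = (14 - 1*(-18))*√c = (14 + 18)*√c = 32*√c)
j(301, C) - z(696) = 1/186 - 32*√696 = 1/186 - 32*2*√174 = 1/186 - 64*√174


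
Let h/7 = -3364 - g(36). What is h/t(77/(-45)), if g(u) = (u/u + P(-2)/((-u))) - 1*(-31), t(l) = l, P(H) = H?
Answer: 305645/22 ≈ 13893.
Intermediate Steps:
g(u) = 32 + 2/u (g(u) = (u/u - 2*(-1/u)) - 1*(-31) = (1 - (-2)/u) + 31 = (1 + 2/u) + 31 = 32 + 2/u)
h = -427903/18 (h = 7*(-3364 - (32 + 2/36)) = 7*(-3364 - (32 + 2*(1/36))) = 7*(-3364 - (32 + 1/18)) = 7*(-3364 - 1*577/18) = 7*(-3364 - 577/18) = 7*(-61129/18) = -427903/18 ≈ -23772.)
h/t(77/(-45)) = -427903/(18*(77/(-45))) = -427903/(18*(77*(-1/45))) = -427903/(18*(-77/45)) = -427903/18*(-45/77) = 305645/22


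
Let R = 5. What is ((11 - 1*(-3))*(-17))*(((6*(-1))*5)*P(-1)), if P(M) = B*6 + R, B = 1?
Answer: 78540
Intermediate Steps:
P(M) = 11 (P(M) = 1*6 + 5 = 6 + 5 = 11)
((11 - 1*(-3))*(-17))*(((6*(-1))*5)*P(-1)) = ((11 - 1*(-3))*(-17))*(((6*(-1))*5)*11) = ((11 + 3)*(-17))*(-6*5*11) = (14*(-17))*(-30*11) = -238*(-330) = 78540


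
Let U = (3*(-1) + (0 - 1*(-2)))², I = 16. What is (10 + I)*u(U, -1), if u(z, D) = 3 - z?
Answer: 52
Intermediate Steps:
U = 1 (U = (-3 + (0 + 2))² = (-3 + 2)² = (-1)² = 1)
(10 + I)*u(U, -1) = (10 + 16)*(3 - 1*1) = 26*(3 - 1) = 26*2 = 52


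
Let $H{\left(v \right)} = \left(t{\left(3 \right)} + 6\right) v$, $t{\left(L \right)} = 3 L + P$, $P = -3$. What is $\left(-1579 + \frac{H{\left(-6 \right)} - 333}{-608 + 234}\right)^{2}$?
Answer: $\frac{348266399881}{139876} \approx 2.4898 \cdot 10^{6}$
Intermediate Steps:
$t{\left(L \right)} = -3 + 3 L$ ($t{\left(L \right)} = 3 L - 3 = -3 + 3 L$)
$H{\left(v \right)} = 12 v$ ($H{\left(v \right)} = \left(\left(-3 + 3 \cdot 3\right) + 6\right) v = \left(\left(-3 + 9\right) + 6\right) v = \left(6 + 6\right) v = 12 v$)
$\left(-1579 + \frac{H{\left(-6 \right)} - 333}{-608 + 234}\right)^{2} = \left(-1579 + \frac{12 \left(-6\right) - 333}{-608 + 234}\right)^{2} = \left(-1579 + \frac{-72 - 333}{-374}\right)^{2} = \left(-1579 - - \frac{405}{374}\right)^{2} = \left(-1579 + \frac{405}{374}\right)^{2} = \left(- \frac{590141}{374}\right)^{2} = \frac{348266399881}{139876}$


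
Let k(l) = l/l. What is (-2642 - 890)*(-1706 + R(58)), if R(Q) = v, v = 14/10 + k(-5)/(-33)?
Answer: 993424448/165 ≈ 6.0208e+6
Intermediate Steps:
k(l) = 1
v = 226/165 (v = 14/10 + 1/(-33) = 14*(1/10) + 1*(-1/33) = 7/5 - 1/33 = 226/165 ≈ 1.3697)
R(Q) = 226/165
(-2642 - 890)*(-1706 + R(58)) = (-2642 - 890)*(-1706 + 226/165) = -3532*(-281264/165) = 993424448/165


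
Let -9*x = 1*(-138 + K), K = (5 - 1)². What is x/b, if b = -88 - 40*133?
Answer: -61/24336 ≈ -0.0025066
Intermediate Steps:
b = -5408 (b = -88 - 5320 = -5408)
K = 16 (K = 4² = 16)
x = 122/9 (x = -(-138 + 16)/9 = -(-122)/9 = -⅑*(-122) = 122/9 ≈ 13.556)
x/b = (122/9)/(-5408) = (122/9)*(-1/5408) = -61/24336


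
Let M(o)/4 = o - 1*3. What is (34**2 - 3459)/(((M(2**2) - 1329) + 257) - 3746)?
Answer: 2303/4814 ≈ 0.47840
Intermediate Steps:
M(o) = -12 + 4*o (M(o) = 4*(o - 1*3) = 4*(o - 3) = 4*(-3 + o) = -12 + 4*o)
(34**2 - 3459)/(((M(2**2) - 1329) + 257) - 3746) = (34**2 - 3459)/((((-12 + 4*2**2) - 1329) + 257) - 3746) = (1156 - 3459)/((((-12 + 4*4) - 1329) + 257) - 3746) = -2303/((((-12 + 16) - 1329) + 257) - 3746) = -2303/(((4 - 1329) + 257) - 3746) = -2303/((-1325 + 257) - 3746) = -2303/(-1068 - 3746) = -2303/(-4814) = -2303*(-1/4814) = 2303/4814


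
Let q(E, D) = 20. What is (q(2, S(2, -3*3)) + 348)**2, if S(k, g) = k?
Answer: 135424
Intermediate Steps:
(q(2, S(2, -3*3)) + 348)**2 = (20 + 348)**2 = 368**2 = 135424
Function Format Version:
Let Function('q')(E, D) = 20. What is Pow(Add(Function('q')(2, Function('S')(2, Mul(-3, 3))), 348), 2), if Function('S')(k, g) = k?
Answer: 135424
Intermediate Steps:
Pow(Add(Function('q')(2, Function('S')(2, Mul(-3, 3))), 348), 2) = Pow(Add(20, 348), 2) = Pow(368, 2) = 135424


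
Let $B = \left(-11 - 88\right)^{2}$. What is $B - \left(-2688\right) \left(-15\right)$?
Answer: $-30519$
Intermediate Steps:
$B = 9801$ ($B = \left(-99\right)^{2} = 9801$)
$B - \left(-2688\right) \left(-15\right) = 9801 - \left(-2688\right) \left(-15\right) = 9801 - 40320 = -30519$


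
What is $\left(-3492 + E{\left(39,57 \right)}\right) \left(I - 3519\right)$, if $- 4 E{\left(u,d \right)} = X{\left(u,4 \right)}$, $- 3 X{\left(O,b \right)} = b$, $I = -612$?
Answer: $14424075$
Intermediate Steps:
$X{\left(O,b \right)} = - \frac{b}{3}$
$E{\left(u,d \right)} = \frac{1}{3}$ ($E{\left(u,d \right)} = - \frac{\left(- \frac{1}{3}\right) 4}{4} = \left(- \frac{1}{4}\right) \left(- \frac{4}{3}\right) = \frac{1}{3}$)
$\left(-3492 + E{\left(39,57 \right)}\right) \left(I - 3519\right) = \left(-3492 + \frac{1}{3}\right) \left(-612 - 3519\right) = \left(- \frac{10475}{3}\right) \left(-4131\right) = 14424075$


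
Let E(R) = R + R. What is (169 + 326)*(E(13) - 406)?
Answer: -188100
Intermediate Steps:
E(R) = 2*R
(169 + 326)*(E(13) - 406) = (169 + 326)*(2*13 - 406) = 495*(26 - 406) = 495*(-380) = -188100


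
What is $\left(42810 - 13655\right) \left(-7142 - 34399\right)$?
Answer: $-1211127855$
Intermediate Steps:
$\left(42810 - 13655\right) \left(-7142 - 34399\right) = 29155 \left(-41541\right) = -1211127855$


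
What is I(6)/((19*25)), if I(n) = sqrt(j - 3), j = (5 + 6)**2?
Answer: sqrt(118)/475 ≈ 0.022869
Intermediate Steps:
j = 121 (j = 11**2 = 121)
I(n) = sqrt(118) (I(n) = sqrt(121 - 3) = sqrt(118))
I(6)/((19*25)) = sqrt(118)/((19*25)) = sqrt(118)/475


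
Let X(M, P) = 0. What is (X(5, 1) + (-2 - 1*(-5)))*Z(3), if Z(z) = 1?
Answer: 3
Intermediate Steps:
(X(5, 1) + (-2 - 1*(-5)))*Z(3) = (0 + (-2 - 1*(-5)))*1 = (0 + (-2 + 5))*1 = (0 + 3)*1 = 3*1 = 3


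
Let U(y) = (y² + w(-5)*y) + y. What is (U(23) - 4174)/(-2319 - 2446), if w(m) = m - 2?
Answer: 3783/4765 ≈ 0.79391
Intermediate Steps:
w(m) = -2 + m
U(y) = y² - 6*y (U(y) = (y² + (-2 - 5)*y) + y = (y² - 7*y) + y = y² - 6*y)
(U(23) - 4174)/(-2319 - 2446) = (23*(-6 + 23) - 4174)/(-2319 - 2446) = (23*17 - 4174)/(-4765) = (391 - 4174)*(-1/4765) = -3783*(-1/4765) = 3783/4765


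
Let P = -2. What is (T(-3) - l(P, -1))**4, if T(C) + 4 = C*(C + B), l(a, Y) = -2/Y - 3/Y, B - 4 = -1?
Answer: 6561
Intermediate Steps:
B = 3 (B = 4 - 1 = 3)
l(a, Y) = -5/Y
T(C) = -4 + C*(3 + C) (T(C) = -4 + C*(C + 3) = -4 + C*(3 + C))
(T(-3) - l(P, -1))**4 = ((-4 + (-3)**2 + 3*(-3)) - (-5)/(-1))**4 = ((-4 + 9 - 9) - (-5)*(-1))**4 = (-4 - 1*5)**4 = (-4 - 5)**4 = (-9)**4 = 6561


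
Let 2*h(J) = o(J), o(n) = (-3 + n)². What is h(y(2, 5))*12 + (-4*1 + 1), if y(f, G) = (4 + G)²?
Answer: 36501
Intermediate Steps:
h(J) = (-3 + J)²/2
h(y(2, 5))*12 + (-4*1 + 1) = ((-3 + (4 + 5)²)²/2)*12 + (-4*1 + 1) = ((-3 + 9²)²/2)*12 + (-4 + 1) = ((-3 + 81)²/2)*12 - 3 = ((½)*78²)*12 - 3 = ((½)*6084)*12 - 3 = 3042*12 - 3 = 36504 - 3 = 36501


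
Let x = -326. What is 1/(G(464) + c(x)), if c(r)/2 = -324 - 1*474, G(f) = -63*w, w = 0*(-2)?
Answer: -1/1596 ≈ -0.00062657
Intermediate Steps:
w = 0
G(f) = 0 (G(f) = -63*0 = 0)
c(r) = -1596 (c(r) = 2*(-324 - 1*474) = 2*(-324 - 474) = 2*(-798) = -1596)
1/(G(464) + c(x)) = 1/(0 - 1596) = 1/(-1596) = -1/1596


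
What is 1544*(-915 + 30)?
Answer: -1366440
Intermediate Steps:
1544*(-915 + 30) = 1544*(-885) = -1366440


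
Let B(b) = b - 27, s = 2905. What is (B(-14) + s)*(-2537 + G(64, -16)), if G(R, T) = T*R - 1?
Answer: -10201568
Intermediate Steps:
B(b) = -27 + b
G(R, T) = -1 + R*T (G(R, T) = R*T - 1 = -1 + R*T)
(B(-14) + s)*(-2537 + G(64, -16)) = ((-27 - 14) + 2905)*(-2537 + (-1 + 64*(-16))) = (-41 + 2905)*(-2537 + (-1 - 1024)) = 2864*(-2537 - 1025) = 2864*(-3562) = -10201568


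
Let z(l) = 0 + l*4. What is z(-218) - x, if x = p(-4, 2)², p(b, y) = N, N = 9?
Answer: -953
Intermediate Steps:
z(l) = 4*l (z(l) = 0 + 4*l = 4*l)
p(b, y) = 9
x = 81 (x = 9² = 81)
z(-218) - x = 4*(-218) - 1*81 = -872 - 81 = -953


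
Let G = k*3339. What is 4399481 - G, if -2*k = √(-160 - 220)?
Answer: 4399481 + 3339*I*√95 ≈ 4.3995e+6 + 32545.0*I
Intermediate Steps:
k = -I*√95 (k = -√(-160 - 220)/2 = -I*√95 ≈ -9.7468*I)
G = -3339*I*√95 (G = -I*√95*3339 = -3339*I*√95 ≈ -32545.0*I)
4399481 - G = 4399481 - (-3339)*I*√95 = 4399481 + 3339*I*√95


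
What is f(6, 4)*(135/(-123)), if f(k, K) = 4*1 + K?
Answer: -360/41 ≈ -8.7805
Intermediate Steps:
f(k, K) = 4 + K
f(6, 4)*(135/(-123)) = (4 + 4)*(135/(-123)) = 8*(135*(-1/123)) = 8*(-45/41) = -360/41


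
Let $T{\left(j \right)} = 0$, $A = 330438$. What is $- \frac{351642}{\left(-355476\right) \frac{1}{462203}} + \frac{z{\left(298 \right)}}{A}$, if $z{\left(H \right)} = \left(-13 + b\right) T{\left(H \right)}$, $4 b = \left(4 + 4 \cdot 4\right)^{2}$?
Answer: $\frac{27088331221}{59246} \approx 4.5722 \cdot 10^{5}$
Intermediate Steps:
$b = 100$ ($b = \frac{\left(4 + 4 \cdot 4\right)^{2}}{4} = \frac{\left(4 + 16\right)^{2}}{4} = \frac{20^{2}}{4} = \frac{1}{4} \cdot 400 = 100$)
$z{\left(H \right)} = 0$ ($z{\left(H \right)} = \left(-13 + 100\right) 0 = 87 \cdot 0 = 0$)
$- \frac{351642}{\left(-355476\right) \frac{1}{462203}} + \frac{z{\left(298 \right)}}{A} = - \frac{351642}{\left(-355476\right) \frac{1}{462203}} + \frac{0}{330438} = - \frac{351642}{\left(-355476\right) \frac{1}{462203}} + 0 \cdot \frac{1}{330438} = - \frac{351642}{- \frac{355476}{462203}} + 0 = \left(-351642\right) \left(- \frac{462203}{355476}\right) + 0 = \frac{27088331221}{59246} + 0 = \frac{27088331221}{59246}$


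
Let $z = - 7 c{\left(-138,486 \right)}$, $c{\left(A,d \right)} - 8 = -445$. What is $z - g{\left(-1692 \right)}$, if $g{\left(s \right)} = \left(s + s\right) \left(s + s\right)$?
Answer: $-11448397$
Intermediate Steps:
$c{\left(A,d \right)} = -437$ ($c{\left(A,d \right)} = 8 - 445 = -437$)
$g{\left(s \right)} = 4 s^{2}$ ($g{\left(s \right)} = 2 s 2 s = 4 s^{2}$)
$z = 3059$ ($z = \left(-7\right) \left(-437\right) = 3059$)
$z - g{\left(-1692 \right)} = 3059 - 4 \left(-1692\right)^{2} = 3059 - 4 \cdot 2862864 = 3059 - 11451456 = -11448397$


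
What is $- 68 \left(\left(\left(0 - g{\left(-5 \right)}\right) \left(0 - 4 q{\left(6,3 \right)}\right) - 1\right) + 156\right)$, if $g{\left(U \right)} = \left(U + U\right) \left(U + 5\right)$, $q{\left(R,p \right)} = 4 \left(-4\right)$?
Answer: $-10540$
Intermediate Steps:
$q{\left(R,p \right)} = -16$
$g{\left(U \right)} = 2 U \left(5 + U\right)$
$- 68 \left(\left(\left(0 - g{\left(-5 \right)}\right) \left(0 - 4 q{\left(6,3 \right)}\right) - 1\right) + 156\right) = - 68 \left(\left(\left(0 - 2 \left(-5\right) \left(5 - 5\right)\right) \left(0 - -64\right) - 1\right) + 156\right) = - 68 \left(\left(\left(0 - 2 \left(-5\right) 0\right) \left(0 + 64\right) - 1\right) + 156\right) = - 68 \left(\left(\left(0 - 0\right) 64 - 1\right) + 156\right) = - 68 \left(\left(\left(0 + 0\right) 64 - 1\right) + 156\right) = - 68 \left(\left(0 \cdot 64 - 1\right) + 156\right) = - 68 \left(\left(0 - 1\right) + 156\right) = - 68 \left(-1 + 156\right) = \left(-68\right) 155 = -10540$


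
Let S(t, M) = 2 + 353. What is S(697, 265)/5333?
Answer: 355/5333 ≈ 0.066567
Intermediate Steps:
S(t, M) = 355
S(697, 265)/5333 = 355/5333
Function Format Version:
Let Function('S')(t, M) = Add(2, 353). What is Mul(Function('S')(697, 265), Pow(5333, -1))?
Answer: Rational(355, 5333) ≈ 0.066567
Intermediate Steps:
Function('S')(t, M) = 355
Mul(Function('S')(697, 265), Pow(5333, -1)) = Mul(355, Pow(5333, -1)) = Mul(355, Rational(1, 5333)) = Rational(355, 5333)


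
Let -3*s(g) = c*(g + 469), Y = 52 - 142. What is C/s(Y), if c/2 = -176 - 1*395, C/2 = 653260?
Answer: 1959780/216409 ≈ 9.0559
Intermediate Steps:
C = 1306520 (C = 2*653260 = 1306520)
Y = -90
c = -1142 (c = 2*(-176 - 1*395) = 2*(-176 - 395) = 2*(-571) = -1142)
s(g) = 535598/3 + 1142*g/3 (s(g) = -(-1142)*(g + 469)/3 = -(-1142)*(469 + g)/3 = -(-535598 - 1142*g)/3 = 535598/3 + 1142*g/3)
C/s(Y) = 1306520/(535598/3 + (1142/3)*(-90)) = 1306520/(535598/3 - 34260) = 1306520/(432818/3) = 1306520*(3/432818) = 1959780/216409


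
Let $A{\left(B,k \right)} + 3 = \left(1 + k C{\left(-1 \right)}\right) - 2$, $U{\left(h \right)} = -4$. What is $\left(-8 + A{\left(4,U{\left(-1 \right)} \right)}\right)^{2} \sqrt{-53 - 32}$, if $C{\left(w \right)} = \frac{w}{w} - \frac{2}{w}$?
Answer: $576 i \sqrt{85} \approx 5310.5 i$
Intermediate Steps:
$C{\left(w \right)} = 1 - \frac{2}{w}$
$A{\left(B,k \right)} = -4 + 3 k$ ($A{\left(B,k \right)} = -3 + \left(\left(1 + k \frac{-2 - 1}{-1}\right) - 2\right) = -3 + \left(\left(1 + k \left(\left(-1\right) \left(-3\right)\right)\right) - 2\right) = -3 + \left(\left(1 + k 3\right) - 2\right) = -3 + \left(\left(1 + 3 k\right) - 2\right) = -3 + \left(-1 + 3 k\right) = -4 + 3 k$)
$\left(-8 + A{\left(4,U{\left(-1 \right)} \right)}\right)^{2} \sqrt{-53 - 32} = \left(-8 + \left(-4 + 3 \left(-4\right)\right)\right)^{2} \sqrt{-53 - 32} = \left(-8 - 16\right)^{2} \sqrt{-85} = \left(-8 - 16\right)^{2} i \sqrt{85} = \left(-24\right)^{2} i \sqrt{85} = 576 i \sqrt{85}$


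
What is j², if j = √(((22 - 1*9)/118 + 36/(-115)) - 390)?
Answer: -5295053/13570 ≈ -390.20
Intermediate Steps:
j = I*√71853869210/13570 (j = √(((22 - 9)*(1/118) + 36*(-1/115)) - 390) = √((13*(1/118) - 36/115) - 390) = √((13/118 - 36/115) - 390) = √(-2753/13570 - 390) = √(-5295053/13570) = I*√71853869210/13570 ≈ 19.754*I)
j² = (I*√71853869210/13570)² = -5295053/13570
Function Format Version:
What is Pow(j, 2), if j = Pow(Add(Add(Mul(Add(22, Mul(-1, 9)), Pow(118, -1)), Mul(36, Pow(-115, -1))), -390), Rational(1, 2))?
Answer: Rational(-5295053, 13570) ≈ -390.20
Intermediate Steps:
j = Mul(Rational(1, 13570), I, Pow(71853869210, Rational(1, 2))) (j = Pow(Add(Add(Mul(Add(22, -9), Rational(1, 118)), Mul(36, Rational(-1, 115))), -390), Rational(1, 2)) = Pow(Add(Add(Mul(13, Rational(1, 118)), Rational(-36, 115)), -390), Rational(1, 2)) = Pow(Add(Add(Rational(13, 118), Rational(-36, 115)), -390), Rational(1, 2)) = Pow(Add(Rational(-2753, 13570), -390), Rational(1, 2)) = Pow(Rational(-5295053, 13570), Rational(1, 2)) = Mul(Rational(1, 13570), I, Pow(71853869210, Rational(1, 2))) ≈ Mul(19.754, I))
Pow(j, 2) = Pow(Mul(Rational(1, 13570), I, Pow(71853869210, Rational(1, 2))), 2) = Rational(-5295053, 13570)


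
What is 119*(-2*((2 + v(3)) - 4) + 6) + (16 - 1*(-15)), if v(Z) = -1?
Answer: 1459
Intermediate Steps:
119*(-2*((2 + v(3)) - 4) + 6) + (16 - 1*(-15)) = 119*(-2*((2 - 1) - 4) + 6) + (16 - 1*(-15)) = 119*(-2*(1 - 4) + 6) + (16 + 15) = 119*(-2*(-3) + 6) + 31 = 119*(6 + 6) + 31 = 119*12 + 31 = 1428 + 31 = 1459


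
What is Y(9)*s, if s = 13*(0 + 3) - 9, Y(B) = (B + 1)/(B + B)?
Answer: 50/3 ≈ 16.667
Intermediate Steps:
Y(B) = (1 + B)/(2*B) (Y(B) = (1 + B)/((2*B)) = (1 + B)*(1/(2*B)) = (1 + B)/(2*B))
s = 30 (s = 13*3 - 9 = 39 - 9 = 30)
Y(9)*s = ((½)*(1 + 9)/9)*30 = ((½)*(⅑)*10)*30 = (5/9)*30 = 50/3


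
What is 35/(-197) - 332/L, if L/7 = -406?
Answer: -17033/279937 ≈ -0.060846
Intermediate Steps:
L = -2842 (L = 7*(-406) = -2842)
35/(-197) - 332/L = 35/(-197) - 332/(-2842) = 35*(-1/197) - 332*(-1/2842) = -35/197 + 166/1421 = -17033/279937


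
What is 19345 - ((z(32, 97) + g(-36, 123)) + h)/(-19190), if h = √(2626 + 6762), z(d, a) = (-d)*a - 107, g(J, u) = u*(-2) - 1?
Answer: 9769134/505 + √2347/9595 ≈ 19345.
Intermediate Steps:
g(J, u) = -1 - 2*u (g(J, u) = -2*u - 1 = -1 - 2*u)
z(d, a) = -107 - a*d (z(d, a) = -a*d - 107 = -107 - a*d)
h = 2*√2347 (h = √9388 = 2*√2347 ≈ 96.892)
19345 - ((z(32, 97) + g(-36, 123)) + h)/(-19190) = 19345 - (((-107 - 1*97*32) + (-1 - 2*123)) + 2*√2347)/(-19190) = 19345 - (((-107 - 3104) + (-1 - 246)) + 2*√2347)*(-1)/19190 = 19345 - ((-3211 - 247) + 2*√2347)*(-1)/19190 = 19345 - (-3458 + 2*√2347)*(-1)/19190 = 19345 - (91/505 - √2347/9595) = 19345 + (-91/505 + √2347/9595) = 9769134/505 + √2347/9595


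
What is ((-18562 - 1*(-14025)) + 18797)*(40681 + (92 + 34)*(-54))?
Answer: 483086020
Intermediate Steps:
((-18562 - 1*(-14025)) + 18797)*(40681 + (92 + 34)*(-54)) = ((-18562 + 14025) + 18797)*(40681 + 126*(-54)) = (-4537 + 18797)*(40681 - 6804) = 14260*33877 = 483086020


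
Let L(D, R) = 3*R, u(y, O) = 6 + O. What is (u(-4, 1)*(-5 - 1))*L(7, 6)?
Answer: -756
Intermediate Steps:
(u(-4, 1)*(-5 - 1))*L(7, 6) = ((6 + 1)*(-5 - 1))*(3*6) = (7*(-6))*18 = -42*18 = -756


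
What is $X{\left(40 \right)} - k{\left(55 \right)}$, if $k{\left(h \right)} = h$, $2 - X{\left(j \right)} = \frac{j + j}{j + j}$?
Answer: $-54$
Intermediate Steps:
$X{\left(j \right)} = 1$ ($X{\left(j \right)} = 2 - \frac{j + j}{j + j} = 2 - \frac{2 j}{2 j} = 2 - 2 j \frac{1}{2 j} = 2 - 1 = 1$)
$X{\left(40 \right)} - k{\left(55 \right)} = 1 - 55 = -54$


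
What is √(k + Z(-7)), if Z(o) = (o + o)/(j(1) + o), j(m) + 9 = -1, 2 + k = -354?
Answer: I*√102646/17 ≈ 18.846*I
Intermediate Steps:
k = -356 (k = -2 - 354 = -356)
j(m) = -10 (j(m) = -9 - 1 = -10)
Z(o) = 2*o/(-10 + o) (Z(o) = (o + o)/(-10 + o) = (2*o)/(-10 + o) = 2*o/(-10 + o))
√(k + Z(-7)) = √(-356 + 2*(-7)/(-10 - 7)) = √(-356 + 2*(-7)/(-17)) = √(-356 + 2*(-7)*(-1/17)) = √(-356 + 14/17) = √(-6038/17) = I*√102646/17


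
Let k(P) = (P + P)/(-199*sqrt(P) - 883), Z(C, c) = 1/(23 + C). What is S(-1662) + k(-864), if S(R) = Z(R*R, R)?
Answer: 4214768277961/96665403838451 - 4126464*I*sqrt(6)/34994953 ≈ 0.043602 - 0.28883*I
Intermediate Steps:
S(R) = 1/(23 + R**2) (S(R) = 1/(23 + R*R) = 1/(23 + R**2))
k(P) = 2*P/(-883 - 199*sqrt(P)) (k(P) = (2*P)/(-883 - 199*sqrt(P)) = 2*P/(-883 - 199*sqrt(P)))
S(-1662) + k(-864) = 1/(23 + (-1662)**2) - 2*(-864)/(883 + 199*sqrt(-864)) = 1/(23 + 2762244) - 2*(-864)/(883 + 199*(12*I*sqrt(6))) = 1/2762267 - 2*(-864)/(883 + 2388*I*sqrt(6)) = 1/2762267 + 1728/(883 + 2388*I*sqrt(6))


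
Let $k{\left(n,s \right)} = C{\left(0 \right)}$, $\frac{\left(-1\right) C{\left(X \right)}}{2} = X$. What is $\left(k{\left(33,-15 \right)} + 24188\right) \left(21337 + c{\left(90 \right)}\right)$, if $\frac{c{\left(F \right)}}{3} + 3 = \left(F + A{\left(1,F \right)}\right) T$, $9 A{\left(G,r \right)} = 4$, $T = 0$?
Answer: $515881664$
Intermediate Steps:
$A{\left(G,r \right)} = \frac{4}{9}$ ($A{\left(G,r \right)} = \frac{1}{9} \cdot 4 = \frac{4}{9}$)
$C{\left(X \right)} = - 2 X$
$k{\left(n,s \right)} = 0$ ($k{\left(n,s \right)} = \left(-2\right) 0 = 0$)
$c{\left(F \right)} = -9$ ($c{\left(F \right)} = -9 + 3 \left(F + \frac{4}{9}\right) 0 = -9 + 3 \left(\frac{4}{9} + F\right) 0 = -9 + 3 \cdot 0 = -9 + 0 = -9$)
$\left(k{\left(33,-15 \right)} + 24188\right) \left(21337 + c{\left(90 \right)}\right) = \left(0 + 24188\right) \left(21337 - 9\right) = 24188 \cdot 21328 = 515881664$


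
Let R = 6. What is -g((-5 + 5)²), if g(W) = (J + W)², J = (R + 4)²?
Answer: -10000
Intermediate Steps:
J = 100 (J = (6 + 4)² = 10² = 100)
g(W) = (100 + W)²
-g((-5 + 5)²) = -(100 + (-5 + 5)²)² = -(100 + 0²)² = -(100 + 0)² = -1*100² = -1*10000 = -10000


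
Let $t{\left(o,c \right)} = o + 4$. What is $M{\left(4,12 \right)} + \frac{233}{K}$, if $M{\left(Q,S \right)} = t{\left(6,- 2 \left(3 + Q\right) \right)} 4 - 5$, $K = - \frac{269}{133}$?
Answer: $- \frac{21574}{269} \approx -80.201$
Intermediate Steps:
$t{\left(o,c \right)} = 4 + o$
$K = - \frac{269}{133}$ ($K = \left(-269\right) \frac{1}{133} = - \frac{269}{133} \approx -2.0226$)
$M{\left(Q,S \right)} = 35$ ($M{\left(Q,S \right)} = \left(4 + 6\right) 4 - 5 = 10 \cdot 4 - 5 = 40 - 5 = 35$)
$M{\left(4,12 \right)} + \frac{233}{K} = 35 + \frac{233}{- \frac{269}{133}} = 35 + 233 \left(- \frac{133}{269}\right) = 35 - \frac{30989}{269} = - \frac{21574}{269}$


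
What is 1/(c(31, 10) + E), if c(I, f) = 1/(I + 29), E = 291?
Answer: 60/17461 ≈ 0.0034362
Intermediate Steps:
c(I, f) = 1/(29 + I)
1/(c(31, 10) + E) = 1/(1/(29 + 31) + 291) = 1/(1/60 + 291) = 1/(17461/60) = 60/17461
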